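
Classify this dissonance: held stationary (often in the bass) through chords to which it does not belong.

Approach: none. Departure: none — a single pitch is sustained while the chords change around it, passing through harmonies that do not contain it.
No melodic motion at all; the dissonance is created entirely by the moving harmonies against the stationary note — a pedal tone (pedal point).

Pedal tone.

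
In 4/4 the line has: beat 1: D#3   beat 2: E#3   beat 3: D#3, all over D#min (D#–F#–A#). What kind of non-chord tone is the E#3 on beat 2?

The harmony at that moment is D# minor triad (D#, F#, A#); E#3 is not a chord tone.
It is approached by step up from D#3 and left by step down to D#3.
Step away and step back to the same note — a neighbor tone (upper neighbor).

Upper neighbor tone.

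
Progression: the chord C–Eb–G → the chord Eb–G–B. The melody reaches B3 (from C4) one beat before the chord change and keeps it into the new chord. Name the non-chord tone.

B3 is an anticipation.

The harmony at that moment is C minor triad (C, Eb, G); B3 is not a chord tone.
It is approached by step down from C4 and then sustained as the same pitch into the next harmony.
Arriving early and becoming a chord tone when the harmony changes — an anticipation.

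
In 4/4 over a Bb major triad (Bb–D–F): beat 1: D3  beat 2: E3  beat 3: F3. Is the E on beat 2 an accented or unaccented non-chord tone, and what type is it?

Unaccented passing tone.

The harmony at that moment is Bb major triad (Bb, D, F); E3 is not a chord tone.
It is approached by step up from D3 and left by step up to F3.
Step in, step out in the same direction — a passing tone.
It falls on a weak beat, so it is unaccented.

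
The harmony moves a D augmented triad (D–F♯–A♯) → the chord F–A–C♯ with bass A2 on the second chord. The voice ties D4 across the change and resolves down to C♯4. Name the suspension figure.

At the second chord the bass is A2. The suspended D4 lies a fourth above the bass; after resolving down by step to C♯4, the interval above the bass becomes a third.
Suspension figures are named by those two intervals: 4–3.

4–3 suspension.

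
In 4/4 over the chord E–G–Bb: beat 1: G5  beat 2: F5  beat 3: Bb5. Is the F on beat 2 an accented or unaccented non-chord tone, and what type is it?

The harmony at that moment is E diminished triad (E, G, Bb); F5 is not a chord tone.
It is approached by step down from G5 and left by leap up to Bb5.
Step in, leap out — an escape tone.
It falls on a weak beat, so it is unaccented.

Unaccented escape tone.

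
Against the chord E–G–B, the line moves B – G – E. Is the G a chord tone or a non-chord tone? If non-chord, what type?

Chord tone (the third of E minor triad).

E minor triad contains E, G, B; G is the third, so it is a chord tone.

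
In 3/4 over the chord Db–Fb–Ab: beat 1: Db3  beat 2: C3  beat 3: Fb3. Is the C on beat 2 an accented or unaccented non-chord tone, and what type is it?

Unaccented escape tone.

The harmony at that moment is Db minor triad (Db, Fb, Ab); C3 is not a chord tone.
It is approached by step down from Db3 and left by leap up to Fb3.
Step in, leap out — an escape tone.
It falls on a weak beat, so it is unaccented.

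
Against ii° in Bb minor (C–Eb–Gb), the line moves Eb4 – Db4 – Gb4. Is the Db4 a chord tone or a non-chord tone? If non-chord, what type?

Non-chord tone — an escape tone.

The harmony at that moment is C diminished triad (C, Eb, Gb); Db4 is not a chord tone.
It is approached by step down from Eb4 and left by leap up to Gb4.
Step in, leap out — an escape tone.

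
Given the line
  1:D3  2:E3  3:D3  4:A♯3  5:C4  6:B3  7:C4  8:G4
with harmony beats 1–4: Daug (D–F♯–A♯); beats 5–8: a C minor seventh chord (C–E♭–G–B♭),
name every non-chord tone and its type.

E3 (beat 2) — neighbor tone; B3 (beat 6) — neighbor tone.

The harmony at that moment is D augmented triad (D, F♯, A♯); E3 is not a chord tone.
It is approached by step up from D3 and left by step down to D3.
Step away and step back to the same note — a neighbor tone (upper neighbor).
The harmony at that moment is C minor seventh chord (C, E♭, G, B♭); B3 is not a chord tone.
It is approached by step down from C4 and left by step up to C4.
Step away and step back to the same note — a neighbor tone (lower neighbor).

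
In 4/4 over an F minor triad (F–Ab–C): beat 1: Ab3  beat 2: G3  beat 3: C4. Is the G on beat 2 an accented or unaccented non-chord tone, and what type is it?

The harmony at that moment is F minor triad (F, Ab, C); G3 is not a chord tone.
It is approached by step down from Ab3 and left by leap up to C4.
Step in, leap out — an escape tone.
It falls on a weak beat, so it is unaccented.

Unaccented escape tone.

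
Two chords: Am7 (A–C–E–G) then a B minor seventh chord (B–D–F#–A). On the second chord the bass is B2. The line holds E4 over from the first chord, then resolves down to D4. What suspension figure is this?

4–3 suspension.

At the second chord the bass is B2. The suspended E4 lies a fourth above the bass; after resolving down by step to D4, the interval above the bass becomes a third.
Suspension figures are named by those two intervals: 4–3.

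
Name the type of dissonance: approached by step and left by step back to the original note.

Approach: by step. Departure: by step in the opposite direction, back to the starting pitch.
Stepwise on both sides but reversing to return to the same chord tone — a neighbor tone. (Had it continued onward in the same direction it would be a passing tone instead.)

Neighbor tone.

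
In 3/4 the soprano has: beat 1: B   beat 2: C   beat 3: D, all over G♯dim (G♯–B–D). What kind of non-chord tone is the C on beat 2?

Passing tone.

The harmony at that moment is G♯ diminished triad (G♯, B, D); C is not a chord tone.
It is approached by step up from B and left by step up to D.
Step in, step out in the same direction — a passing tone.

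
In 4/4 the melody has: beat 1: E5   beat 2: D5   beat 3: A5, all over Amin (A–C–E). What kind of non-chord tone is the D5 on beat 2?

The harmony at that moment is A minor triad (A, C, E); D5 is not a chord tone.
It is approached by step down from E5 and left by leap up to A5.
Step in, leap out, on a weak beat — an escape tone.

Escape tone.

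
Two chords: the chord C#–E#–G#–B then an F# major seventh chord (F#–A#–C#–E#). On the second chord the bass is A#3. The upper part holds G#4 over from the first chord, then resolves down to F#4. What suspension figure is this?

At the second chord the bass is A#3. The suspended G#4 lies a seventh above the bass; after resolving down by step to F#4, the interval above the bass becomes a sixth.
Suspension figures are named by those two intervals: 7–6.

7–6 suspension.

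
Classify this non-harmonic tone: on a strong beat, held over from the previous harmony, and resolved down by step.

Suspension.

Approach: by preparation — the pitch is first a chord tone, then held (tied or repeated) while the harmony changes under it. Departure: down by step. Metric position: strong.
A prepared dissonance that resolves downward by step — a suspension. (The same figure resolving upward would be a retardation.)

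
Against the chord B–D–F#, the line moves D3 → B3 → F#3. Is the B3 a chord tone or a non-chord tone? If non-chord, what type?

B minor triad contains B, D, F#; B is the root, so it is a chord tone.

Chord tone (the root of B minor triad).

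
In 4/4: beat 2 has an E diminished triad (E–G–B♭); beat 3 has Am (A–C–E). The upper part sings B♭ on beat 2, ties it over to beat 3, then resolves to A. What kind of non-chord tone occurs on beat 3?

The harmony at that moment is A minor triad (A, C, E); B♭ is not a chord tone.
It is held over (the same pitch as the preceding B♭) and left by step down to A.
Held over from the previous chord and resolving down by step — a suspension.

Suspension.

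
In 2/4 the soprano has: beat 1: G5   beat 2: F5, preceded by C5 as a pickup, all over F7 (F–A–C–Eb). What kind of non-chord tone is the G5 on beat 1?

The harmony at that moment is F dominant seventh chord (F, A, C, Eb); G5 is not a chord tone.
It is approached by leap up from C5 and left by step down to F5.
Leap in, step out, metrically accented — an appoggiatura.

Appoggiatura.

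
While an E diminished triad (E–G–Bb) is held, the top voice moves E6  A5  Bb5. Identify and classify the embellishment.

The harmony at that moment is E diminished triad (E, G, Bb); A5 is not a chord tone.
It is approached by leap down from E6 and left by step up to Bb5.
Leap in, step out — an appoggiatura.

A5 is an appoggiatura.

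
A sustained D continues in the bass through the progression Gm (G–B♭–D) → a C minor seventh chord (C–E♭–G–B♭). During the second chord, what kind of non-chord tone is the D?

The harmony at that moment is C minor seventh chord (C, E♭, G, B♭); D is not a chord tone.
It is held over (the same pitch as the preceding D) and then sustained as the same pitch into the next harmony.
Sustained through a change of harmony — a pedal tone.

Pedal tone (pedal point).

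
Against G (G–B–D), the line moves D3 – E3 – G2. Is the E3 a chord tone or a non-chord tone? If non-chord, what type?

The harmony at that moment is G major triad (G, B, D); E3 is not a chord tone.
It is approached by step up from D3 and left by leap down to G2.
Step in, leap out — an escape tone.

Non-chord tone — an escape tone.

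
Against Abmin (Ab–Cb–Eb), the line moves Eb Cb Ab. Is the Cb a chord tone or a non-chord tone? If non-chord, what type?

Ab minor triad contains Ab, Cb, Eb; Cb is the third, so it is a chord tone.

Chord tone (the third of Ab minor triad).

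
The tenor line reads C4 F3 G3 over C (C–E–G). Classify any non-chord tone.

The harmony at that moment is C major triad (C, E, G); F3 is not a chord tone.
It is approached by leap down from C4 and left by step up to G3.
Leap in, step out — an appoggiatura.

F3 is an appoggiatura.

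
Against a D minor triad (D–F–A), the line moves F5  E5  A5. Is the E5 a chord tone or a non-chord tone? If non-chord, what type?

Non-chord tone — an escape tone.

The harmony at that moment is D minor triad (D, F, A); E5 is not a chord tone.
It is approached by step down from F5 and left by leap up to A5.
Step in, leap out — an escape tone.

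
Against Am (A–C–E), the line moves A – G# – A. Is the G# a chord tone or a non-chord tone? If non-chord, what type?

The harmony at that moment is A minor triad (A, C, E); G# is not a chord tone.
It is approached by step down from A and left by step up to A.
Step away and step back to the same note — a neighbor tone (lower neighbor).

Non-chord tone — a neighbor tone.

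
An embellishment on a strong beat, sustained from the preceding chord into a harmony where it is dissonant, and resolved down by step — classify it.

Suspension.

Approach: by preparation — the pitch is first a chord tone, then held (tied or repeated) while the harmony changes under it. Departure: down by step. Metric position: strong.
A prepared dissonance that resolves downward by step — a suspension. (The same figure resolving upward would be a retardation.)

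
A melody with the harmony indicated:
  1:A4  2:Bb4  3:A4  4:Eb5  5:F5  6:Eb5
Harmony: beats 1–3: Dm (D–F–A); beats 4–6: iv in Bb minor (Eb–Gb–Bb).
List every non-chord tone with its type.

The harmony at that moment is D minor triad (D, F, A); Bb4 is not a chord tone.
It is approached by step up from A4 and left by step down to A4.
Step away and step back to the same note — a neighbor tone (upper neighbor).
The harmony at that moment is Eb minor triad (Eb, Gb, Bb); F5 is not a chord tone.
It is approached by step up from Eb5 and left by step down to Eb5.
Step away and step back to the same note — a neighbor tone (upper neighbor).

Bb4 (beat 2) — neighbor tone; F5 (beat 5) — neighbor tone.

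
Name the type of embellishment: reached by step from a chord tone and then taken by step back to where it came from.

Approach: by step. Departure: by step in the opposite direction, back to the starting pitch.
Stepwise on both sides but reversing to return to the same chord tone — a neighbor tone. (Had it continued onward in the same direction it would be a passing tone instead.)

Neighbor tone.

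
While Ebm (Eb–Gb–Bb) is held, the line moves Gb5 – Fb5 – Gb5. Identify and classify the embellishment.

Fb5 is a neighbor tone.

The harmony at that moment is Eb minor triad (Eb, Gb, Bb); Fb5 is not a chord tone.
It is approached by step down from Gb5 and left by step up to Gb5.
Step away and step back to the same note — a neighbor tone (lower neighbor).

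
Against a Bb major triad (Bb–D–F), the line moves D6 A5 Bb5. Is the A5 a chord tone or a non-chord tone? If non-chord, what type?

Non-chord tone — an appoggiatura.

The harmony at that moment is Bb major triad (Bb, D, F); A5 is not a chord tone.
It is approached by leap down from D6 and left by step up to Bb5.
Leap in, step out — an appoggiatura.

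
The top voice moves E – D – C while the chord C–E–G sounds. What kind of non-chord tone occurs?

D is a passing tone.

The harmony at that moment is C major triad (C, E, G); D is not a chord tone.
It is approached by step down from E and left by step down to C.
Step in, step out in the same direction — a passing tone.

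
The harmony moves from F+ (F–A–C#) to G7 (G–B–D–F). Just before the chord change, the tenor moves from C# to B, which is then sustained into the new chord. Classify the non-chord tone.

The harmony at that moment is F augmented triad (F, A, C#); B is not a chord tone.
It is approached by step down from C# and then sustained as the same pitch into the next harmony.
Arriving early and becoming a chord tone when the harmony changes — an anticipation.

B is an anticipation.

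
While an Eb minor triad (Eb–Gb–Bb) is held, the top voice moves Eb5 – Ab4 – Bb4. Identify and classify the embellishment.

The harmony at that moment is Eb minor triad (Eb, Gb, Bb); Ab4 is not a chord tone.
It is approached by leap down from Eb5 and left by step up to Bb4.
Leap in, step out — an appoggiatura.

Ab4 is an appoggiatura.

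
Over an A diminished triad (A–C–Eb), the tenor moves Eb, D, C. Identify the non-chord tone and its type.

D is a passing tone.

The harmony at that moment is A diminished triad (A, C, Eb); D is not a chord tone.
It is approached by step down from Eb and left by step down to C.
Step in, step out in the same direction — a passing tone.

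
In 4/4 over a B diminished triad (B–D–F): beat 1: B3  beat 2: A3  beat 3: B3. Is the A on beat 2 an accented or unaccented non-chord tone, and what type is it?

The harmony at that moment is B diminished triad (B, D, F); A3 is not a chord tone.
It is approached by step down from B3 and left by step up to B3.
Step away and step back to the same note — a neighbor tone (lower neighbor).
It falls on a weak beat, so it is unaccented.

Unaccented neighbor tone.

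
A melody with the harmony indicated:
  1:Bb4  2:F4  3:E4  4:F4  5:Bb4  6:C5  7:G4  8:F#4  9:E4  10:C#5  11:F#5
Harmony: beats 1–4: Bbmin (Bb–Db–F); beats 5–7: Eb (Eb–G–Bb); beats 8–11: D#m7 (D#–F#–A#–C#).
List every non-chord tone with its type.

E4 (beat 3) — neighbor tone; C5 (beat 6) — escape tone; E4 (beat 9) — escape tone.

The harmony at that moment is Bb minor triad (Bb, Db, F); E4 is not a chord tone.
It is approached by step down from F4 and left by step up to F4.
Step away and step back to the same note — a neighbor tone (lower neighbor).
The harmony at that moment is Eb major triad (Eb, G, Bb); C5 is not a chord tone.
It is approached by step up from Bb4 and left by leap down to G4.
Step in, leap out — an escape tone.
The harmony at that moment is D# minor seventh chord (D#, F#, A#, C#); E4 is not a chord tone.
It is approached by step down from F#4 and left by leap up to C#5.
Step in, leap out — an escape tone.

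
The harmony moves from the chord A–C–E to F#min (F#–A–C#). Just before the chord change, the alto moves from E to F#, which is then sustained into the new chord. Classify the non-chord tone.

F# is an anticipation.

The harmony at that moment is A minor triad (A, C, E); F# is not a chord tone.
It is approached by step up from E and then sustained as the same pitch into the next harmony.
Arriving early and becoming a chord tone when the harmony changes — an anticipation.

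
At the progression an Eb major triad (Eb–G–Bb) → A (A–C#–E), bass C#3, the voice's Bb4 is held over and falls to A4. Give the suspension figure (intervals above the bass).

7–6 suspension.

At the second chord the bass is C#3. The suspended Bb4 lies a seventh above the bass; after resolving down by step to A4, the interval above the bass becomes a sixth.
Suspension figures are named by those two intervals: 7–6.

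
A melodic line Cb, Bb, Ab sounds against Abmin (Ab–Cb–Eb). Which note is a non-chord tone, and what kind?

The harmony at that moment is Ab minor triad (Ab, Cb, Eb); Bb is not a chord tone.
It is approached by step down from Cb and left by step down to Ab.
Step in, step out in the same direction — a passing tone.

Bb is a passing tone.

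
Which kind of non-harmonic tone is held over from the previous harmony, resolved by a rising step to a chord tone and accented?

Retardation.

Approach: by preparation — the pitch is first a chord tone, then held (tied or repeated) while the harmony changes under it. Departure: up by step. Metric position: strong.
A prepared dissonance that resolves upward by step — a retardation. (The same figure resolving downward would be a suspension.)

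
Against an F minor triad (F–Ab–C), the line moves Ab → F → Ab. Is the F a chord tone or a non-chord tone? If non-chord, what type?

F minor triad contains F, Ab, C; F is the root, so it is a chord tone.

Chord tone (the root of F minor triad).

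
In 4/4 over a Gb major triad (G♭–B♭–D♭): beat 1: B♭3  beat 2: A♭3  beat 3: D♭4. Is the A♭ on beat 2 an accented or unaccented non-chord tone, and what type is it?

The harmony at that moment is G♭ major triad (G♭, B♭, D♭); A♭3 is not a chord tone.
It is approached by step down from B♭3 and left by leap up to D♭4.
Step in, leap out — an escape tone.
It falls on a weak beat, so it is unaccented.

Unaccented escape tone.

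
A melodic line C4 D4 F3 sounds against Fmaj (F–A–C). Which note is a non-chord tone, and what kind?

D4 is an escape tone.

The harmony at that moment is F major triad (F, A, C); D4 is not a chord tone.
It is approached by step up from C4 and left by leap down to F3.
Step in, leap out — an escape tone.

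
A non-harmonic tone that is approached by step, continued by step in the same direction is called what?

Approach: by step. Departure: by step, continuing in the same direction.
Stepwise on both sides with no change of direction means the note fills in the space between two different chord tones — a passing tone. (Had it turned back to its starting note it would be a neighbor tone instead.)

Passing tone.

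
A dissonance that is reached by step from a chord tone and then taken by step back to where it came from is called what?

Approach: by step. Departure: by step in the opposite direction, back to the starting pitch.
Stepwise on both sides but reversing to return to the same chord tone — a neighbor tone. (Had it continued onward in the same direction it would be a passing tone instead.)

Neighbor tone.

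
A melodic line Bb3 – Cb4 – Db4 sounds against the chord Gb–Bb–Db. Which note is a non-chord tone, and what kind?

The harmony at that moment is Gb major triad (Gb, Bb, Db); Cb4 is not a chord tone.
It is approached by step up from Bb3 and left by step up to Db4.
Step in, step out in the same direction — a passing tone.

Cb4 is a passing tone.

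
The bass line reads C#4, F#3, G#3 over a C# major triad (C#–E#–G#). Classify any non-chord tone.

F#3 is an appoggiatura.

The harmony at that moment is C# major triad (C#, E#, G#); F#3 is not a chord tone.
It is approached by leap down from C#4 and left by step up to G#3.
Leap in, step out — an appoggiatura.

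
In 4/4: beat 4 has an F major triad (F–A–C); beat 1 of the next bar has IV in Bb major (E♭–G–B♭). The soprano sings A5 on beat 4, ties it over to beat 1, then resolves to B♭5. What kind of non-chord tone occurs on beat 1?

The harmony at that moment is E♭ major triad (E♭, G, B♭); A5 is not a chord tone.
It is held over (the same pitch as the preceding A5) and left by step up to B♭5.
Held over from the previous chord and resolving up by step — a retardation.

Retardation.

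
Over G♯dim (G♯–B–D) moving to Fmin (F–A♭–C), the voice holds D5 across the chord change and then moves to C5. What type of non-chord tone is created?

The harmony at that moment is F minor triad (F, A♭, C); D5 is not a chord tone.
It is held over (the same pitch as the preceding D5) and left by step down to C5.
Held over from the previous chord and resolving down by step — a suspension.

D5 is a suspension.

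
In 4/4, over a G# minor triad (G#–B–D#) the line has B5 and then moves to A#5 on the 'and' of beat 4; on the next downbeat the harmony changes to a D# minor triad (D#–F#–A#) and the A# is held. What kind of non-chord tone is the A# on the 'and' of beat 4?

Anticipation.

The harmony at that moment is G# minor triad (G#, B, D#); A#5 is not a chord tone.
It is approached by step down from B5 and then sustained as the same pitch into the next harmony.
Arriving early and becoming a chord tone when the harmony changes — an anticipation.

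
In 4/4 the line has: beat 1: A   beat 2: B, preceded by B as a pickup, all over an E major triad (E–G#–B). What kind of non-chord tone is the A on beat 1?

The harmony at that moment is E major triad (E, G#, B); A is not a chord tone.
It is approached by step down from B and left by step up to B.
Step away and step back to the same note — a neighbor tone (lower neighbor).

Lower neighbor tone.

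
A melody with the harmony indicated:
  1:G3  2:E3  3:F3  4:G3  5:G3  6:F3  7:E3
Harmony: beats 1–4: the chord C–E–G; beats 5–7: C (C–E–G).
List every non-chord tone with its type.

The harmony at that moment is C major triad (C, E, G); F3 is not a chord tone.
It is approached by step up from E3 and left by step up to G3.
Step in, step out in the same direction — a passing tone.
The harmony at that moment is C major triad (C, E, G); F3 is not a chord tone.
It is approached by step down from G3 and left by step down to E3.
Step in, step out in the same direction — a passing tone.

F3 (beat 3) — passing tone; F3 (beat 6) — passing tone.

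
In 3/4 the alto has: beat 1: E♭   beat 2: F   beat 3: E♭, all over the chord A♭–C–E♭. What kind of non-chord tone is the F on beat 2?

Upper neighbor tone.

The harmony at that moment is A♭ major triad (A♭, C, E♭); F is not a chord tone.
It is approached by step up from E♭ and left by step down to E♭.
Step away and step back to the same note — a neighbor tone (upper neighbor).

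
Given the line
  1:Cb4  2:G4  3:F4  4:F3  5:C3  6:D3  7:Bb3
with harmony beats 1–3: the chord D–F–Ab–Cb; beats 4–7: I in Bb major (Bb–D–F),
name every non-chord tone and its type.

The harmony at that moment is D diminished seventh chord (D, F, Ab, Cb); G4 is not a chord tone.
It is approached by leap up from Cb4 and left by step down to F4.
Leap in, step out — an appoggiatura.
The harmony at that moment is Bb major triad (Bb, D, F); C3 is not a chord tone.
It is approached by leap down from F3 and left by step up to D3.
Leap in, step out — an appoggiatura.

G4 (beat 2) — appoggiatura; C3 (beat 5) — appoggiatura.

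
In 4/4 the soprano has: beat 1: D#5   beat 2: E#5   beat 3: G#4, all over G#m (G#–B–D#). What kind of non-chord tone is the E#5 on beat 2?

The harmony at that moment is G# minor triad (G#, B, D#); E#5 is not a chord tone.
It is approached by step up from D#5 and left by leap down to G#4.
Step in, leap out, on a weak beat — an escape tone.

Escape tone.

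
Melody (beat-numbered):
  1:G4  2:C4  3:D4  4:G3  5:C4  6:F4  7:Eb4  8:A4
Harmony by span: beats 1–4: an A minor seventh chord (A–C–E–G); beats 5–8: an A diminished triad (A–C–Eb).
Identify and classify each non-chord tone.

D4 (beat 3) — escape tone; F4 (beat 6) — appoggiatura.

The harmony at that moment is A minor seventh chord (A, C, E, G); D4 is not a chord tone.
It is approached by step up from C4 and left by leap down to G3.
Step in, leap out — an escape tone.
The harmony at that moment is A diminished triad (A, C, Eb); F4 is not a chord tone.
It is approached by leap up from C4 and left by step down to Eb4.
Leap in, step out — an appoggiatura.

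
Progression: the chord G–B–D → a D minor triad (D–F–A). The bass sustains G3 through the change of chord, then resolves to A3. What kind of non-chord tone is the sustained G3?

G3 is a retardation.

The harmony at that moment is D minor triad (D, F, A); G3 is not a chord tone.
It is held over (the same pitch as the preceding G3) and left by step up to A3.
Held over from the previous chord and resolving up by step — a retardation.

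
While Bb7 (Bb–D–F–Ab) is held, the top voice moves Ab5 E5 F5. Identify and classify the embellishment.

The harmony at that moment is Bb dominant seventh chord (Bb, D, F, Ab); E5 is not a chord tone.
It is approached by leap down from Ab5 and left by step up to F5.
Leap in, step out — an appoggiatura.

E5 is an appoggiatura.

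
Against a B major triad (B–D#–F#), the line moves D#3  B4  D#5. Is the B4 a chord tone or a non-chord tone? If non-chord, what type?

B major triad contains B, D#, F#; B is the root, so it is a chord tone.

Chord tone (the root of B major triad).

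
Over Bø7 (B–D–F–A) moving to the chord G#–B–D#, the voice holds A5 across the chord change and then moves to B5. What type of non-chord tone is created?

A5 is a retardation.

The harmony at that moment is G# minor triad (G#, B, D#); A5 is not a chord tone.
It is held over (the same pitch as the preceding A5) and left by step up to B5.
Held over from the previous chord and resolving up by step — a retardation.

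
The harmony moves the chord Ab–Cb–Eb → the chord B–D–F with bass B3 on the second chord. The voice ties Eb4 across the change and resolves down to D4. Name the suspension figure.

At the second chord the bass is B3. The suspended Eb4 lies a fourth above the bass; after resolving down by step to D4, the interval above the bass becomes a third.
Suspension figures are named by those two intervals: 4–3.

4–3 suspension.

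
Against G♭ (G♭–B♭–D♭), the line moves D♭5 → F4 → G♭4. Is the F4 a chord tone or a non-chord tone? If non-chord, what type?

The harmony at that moment is G♭ major triad (G♭, B♭, D♭); F4 is not a chord tone.
It is approached by leap down from D♭5 and left by step up to G♭4.
Leap in, step out — an appoggiatura.

Non-chord tone — an appoggiatura.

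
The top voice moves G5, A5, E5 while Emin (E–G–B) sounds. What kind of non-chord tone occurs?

The harmony at that moment is E minor triad (E, G, B); A5 is not a chord tone.
It is approached by step up from G5 and left by leap down to E5.
Step in, leap out — an escape tone.

A5 is an escape tone.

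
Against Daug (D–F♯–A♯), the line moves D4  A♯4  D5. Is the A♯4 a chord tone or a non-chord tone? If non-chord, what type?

D augmented triad contains D, F♯, A♯; A♯ is the fifth, so it is a chord tone.

Chord tone (the fifth of D augmented triad).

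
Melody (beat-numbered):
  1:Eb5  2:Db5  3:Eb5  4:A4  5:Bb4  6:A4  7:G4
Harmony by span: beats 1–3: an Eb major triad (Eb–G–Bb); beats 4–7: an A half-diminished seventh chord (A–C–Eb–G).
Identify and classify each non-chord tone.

Db5 (beat 2) — neighbor tone; Bb4 (beat 5) — neighbor tone.

The harmony at that moment is Eb major triad (Eb, G, Bb); Db5 is not a chord tone.
It is approached by step down from Eb5 and left by step up to Eb5.
Step away and step back to the same note — a neighbor tone (lower neighbor).
The harmony at that moment is A half-diminished seventh chord (A, C, Eb, G); Bb4 is not a chord tone.
It is approached by step up from A4 and left by step down to A4.
Step away and step back to the same note — a neighbor tone (upper neighbor).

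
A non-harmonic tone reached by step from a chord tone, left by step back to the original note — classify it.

Approach: by step. Departure: by step in the opposite direction, back to the starting pitch.
Stepwise on both sides but reversing to return to the same chord tone — a neighbor tone. (Had it continued onward in the same direction it would be a passing tone instead.)

Neighbor tone.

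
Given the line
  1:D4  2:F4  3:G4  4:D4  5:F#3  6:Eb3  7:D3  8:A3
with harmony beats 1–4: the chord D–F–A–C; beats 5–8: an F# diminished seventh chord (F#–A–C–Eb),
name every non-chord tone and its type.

G4 (beat 3) — escape tone; D3 (beat 7) — escape tone.

The harmony at that moment is D minor seventh chord (D, F, A, C); G4 is not a chord tone.
It is approached by step up from F4 and left by leap down to D4.
Step in, leap out — an escape tone.
The harmony at that moment is F# diminished seventh chord (F#, A, C, Eb); D3 is not a chord tone.
It is approached by step down from Eb3 and left by leap up to A3.
Step in, leap out — an escape tone.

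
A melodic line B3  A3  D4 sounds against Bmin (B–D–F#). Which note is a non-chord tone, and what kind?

The harmony at that moment is B minor triad (B, D, F#); A3 is not a chord tone.
It is approached by step down from B3 and left by leap up to D4.
Step in, leap out — an escape tone.

A3 is an escape tone.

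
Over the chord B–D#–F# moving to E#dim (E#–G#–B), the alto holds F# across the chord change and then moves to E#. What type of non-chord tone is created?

F# is a suspension.

The harmony at that moment is E# diminished triad (E#, G#, B); F# is not a chord tone.
It is held over (the same pitch as the preceding F#) and left by step down to E#.
Held over from the previous chord and resolving down by step — a suspension.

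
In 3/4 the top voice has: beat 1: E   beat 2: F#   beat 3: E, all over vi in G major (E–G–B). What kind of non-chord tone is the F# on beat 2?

The harmony at that moment is E minor triad (E, G, B); F# is not a chord tone.
It is approached by step up from E and left by step down to E.
Step away and step back to the same note — a neighbor tone (upper neighbor).

Upper neighbor tone.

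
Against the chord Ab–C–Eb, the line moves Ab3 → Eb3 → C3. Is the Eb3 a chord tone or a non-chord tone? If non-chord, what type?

Chord tone (the fifth of Ab major triad).

Ab major triad contains Ab, C, Eb; Eb is the fifth, so it is a chord tone.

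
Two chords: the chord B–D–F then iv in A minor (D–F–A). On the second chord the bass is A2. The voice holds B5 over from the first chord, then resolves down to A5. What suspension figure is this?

9–8 suspension.

At the second chord the bass is A2. The suspended B5 lies a ninth above the bass; after resolving down by step to A5, the interval above the bass becomes an octave.
Suspension figures are named by those two intervals: 9–8.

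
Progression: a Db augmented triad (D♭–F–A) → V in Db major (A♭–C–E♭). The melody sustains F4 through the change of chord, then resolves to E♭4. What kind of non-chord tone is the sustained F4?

The harmony at that moment is A♭ major triad (A♭, C, E♭); F4 is not a chord tone.
It is held over (the same pitch as the preceding F4) and left by step down to E♭4.
Held over from the previous chord and resolving down by step — a suspension.

F4 is a suspension.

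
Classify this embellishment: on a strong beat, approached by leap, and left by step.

Appoggiatura.

Approach: by leap. Departure: by step. Metric position: strong.
Leap in, step out, in a metrically strong position — an appoggiatura. (It is the mirror image of the escape tone, which steps in and leaps out from a weak position.)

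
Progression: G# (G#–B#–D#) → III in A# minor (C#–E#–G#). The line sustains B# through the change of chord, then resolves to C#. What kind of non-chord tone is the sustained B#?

B# is a retardation.

The harmony at that moment is C# major triad (C#, E#, G#); B# is not a chord tone.
It is held over (the same pitch as the preceding B#) and left by step up to C#.
Held over from the previous chord and resolving up by step — a retardation.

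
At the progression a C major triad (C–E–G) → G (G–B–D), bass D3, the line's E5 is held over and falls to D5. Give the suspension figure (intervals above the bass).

At the second chord the bass is D3. The suspended E5 lies a ninth above the bass; after resolving down by step to D5, the interval above the bass becomes an octave.
Suspension figures are named by those two intervals: 9–8.

9–8 suspension.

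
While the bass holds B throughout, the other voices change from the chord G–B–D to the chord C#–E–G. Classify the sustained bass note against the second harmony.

The harmony at that moment is C# diminished triad (C#, E, G); B is not a chord tone.
It is held over (the same pitch as the preceding B) and then sustained as the same pitch into the next harmony.
Sustained through a change of harmony — a pedal tone.

Pedal tone (pedal point).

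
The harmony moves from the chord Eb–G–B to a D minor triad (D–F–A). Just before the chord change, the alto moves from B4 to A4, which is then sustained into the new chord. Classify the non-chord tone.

A4 is an anticipation.

The harmony at that moment is Eb augmented triad (Eb, G, B); A4 is not a chord tone.
It is approached by step down from B4 and then sustained as the same pitch into the next harmony.
Arriving early and becoming a chord tone when the harmony changes — an anticipation.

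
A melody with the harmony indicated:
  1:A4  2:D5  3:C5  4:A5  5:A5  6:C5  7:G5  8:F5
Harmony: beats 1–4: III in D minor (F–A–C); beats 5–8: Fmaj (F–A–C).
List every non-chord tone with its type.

D5 (beat 2) — appoggiatura; G5 (beat 7) — appoggiatura.

The harmony at that moment is F major triad (F, A, C); D5 is not a chord tone.
It is approached by leap up from A4 and left by step down to C5.
Leap in, step out — an appoggiatura.
The harmony at that moment is F major triad (F, A, C); G5 is not a chord tone.
It is approached by leap up from C5 and left by step down to F5.
Leap in, step out — an appoggiatura.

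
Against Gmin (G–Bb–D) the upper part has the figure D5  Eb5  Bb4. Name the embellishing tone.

The harmony at that moment is G minor triad (G, Bb, D); Eb5 is not a chord tone.
It is approached by step up from D5 and left by leap down to Bb4.
Step in, leap out — an escape tone.

Eb5 is an escape tone.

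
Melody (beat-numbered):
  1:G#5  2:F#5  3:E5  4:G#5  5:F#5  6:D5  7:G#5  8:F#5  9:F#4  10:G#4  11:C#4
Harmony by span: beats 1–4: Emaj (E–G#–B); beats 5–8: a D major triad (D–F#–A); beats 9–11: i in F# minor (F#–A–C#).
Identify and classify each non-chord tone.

F#5 (beat 2) — passing tone; G#5 (beat 7) — appoggiatura; G#4 (beat 10) — escape tone.

The harmony at that moment is E major triad (E, G#, B); F#5 is not a chord tone.
It is approached by step down from G#5 and left by step down to E5.
Step in, step out in the same direction — a passing tone.
The harmony at that moment is D major triad (D, F#, A); G#5 is not a chord tone.
It is approached by leap up from D5 and left by step down to F#5.
Leap in, step out — an appoggiatura.
The harmony at that moment is F# minor triad (F#, A, C#); G#4 is not a chord tone.
It is approached by step up from F#4 and left by leap down to C#4.
Step in, leap out — an escape tone.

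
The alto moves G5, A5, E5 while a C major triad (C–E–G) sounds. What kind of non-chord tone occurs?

The harmony at that moment is C major triad (C, E, G); A5 is not a chord tone.
It is approached by step up from G5 and left by leap down to E5.
Step in, leap out — an escape tone.

A5 is an escape tone.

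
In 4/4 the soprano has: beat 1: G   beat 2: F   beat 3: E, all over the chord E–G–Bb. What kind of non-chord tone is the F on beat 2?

Passing tone.

The harmony at that moment is E diminished triad (E, G, Bb); F is not a chord tone.
It is approached by step down from G and left by step down to E.
Step in, step out in the same direction — a passing tone.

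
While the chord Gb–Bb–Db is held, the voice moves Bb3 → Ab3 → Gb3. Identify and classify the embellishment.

The harmony at that moment is Gb major triad (Gb, Bb, Db); Ab3 is not a chord tone.
It is approached by step down from Bb3 and left by step down to Gb3.
Step in, step out in the same direction — a passing tone.

Ab3 is a passing tone.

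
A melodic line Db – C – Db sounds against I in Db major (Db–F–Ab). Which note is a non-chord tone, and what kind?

C is a neighbor tone.

The harmony at that moment is Db major triad (Db, F, Ab); C is not a chord tone.
It is approached by step down from Db and left by step up to Db.
Step away and step back to the same note — a neighbor tone (lower neighbor).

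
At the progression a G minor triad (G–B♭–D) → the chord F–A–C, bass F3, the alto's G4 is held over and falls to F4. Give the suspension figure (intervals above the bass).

At the second chord the bass is F3. The suspended G4 lies a ninth above the bass; after resolving down by step to F4, the interval above the bass becomes an octave.
Suspension figures are named by those two intervals: 9–8.

9–8 suspension.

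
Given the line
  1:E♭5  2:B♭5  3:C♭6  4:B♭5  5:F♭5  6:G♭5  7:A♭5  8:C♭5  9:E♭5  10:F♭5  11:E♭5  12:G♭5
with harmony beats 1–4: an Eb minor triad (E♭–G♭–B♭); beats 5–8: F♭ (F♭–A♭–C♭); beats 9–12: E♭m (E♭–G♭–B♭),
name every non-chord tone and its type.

The harmony at that moment is E♭ minor triad (E♭, G♭, B♭); C♭6 is not a chord tone.
It is approached by step up from B♭5 and left by step down to B♭5.
Step away and step back to the same note — a neighbor tone (upper neighbor).
The harmony at that moment is F♭ major triad (F♭, A♭, C♭); G♭5 is not a chord tone.
It is approached by step up from F♭5 and left by step up to A♭5.
Step in, step out in the same direction — a passing tone.
The harmony at that moment is E♭ minor triad (E♭, G♭, B♭); F♭5 is not a chord tone.
It is approached by step up from E♭5 and left by step down to E♭5.
Step away and step back to the same note — a neighbor tone (upper neighbor).

C♭6 (beat 3) — neighbor tone; G♭5 (beat 6) — passing tone; F♭5 (beat 10) — neighbor tone.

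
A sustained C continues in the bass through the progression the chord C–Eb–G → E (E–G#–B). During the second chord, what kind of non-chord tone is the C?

Pedal tone (pedal point).

The harmony at that moment is E major triad (E, G#, B); C is not a chord tone.
It is held over (the same pitch as the preceding C) and then sustained as the same pitch into the next harmony.
Sustained through a change of harmony — a pedal tone.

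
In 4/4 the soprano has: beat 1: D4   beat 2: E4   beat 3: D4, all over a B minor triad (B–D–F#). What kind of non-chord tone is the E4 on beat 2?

Upper neighbor tone.

The harmony at that moment is B minor triad (B, D, F#); E4 is not a chord tone.
It is approached by step up from D4 and left by step down to D4.
Step away and step back to the same note — a neighbor tone (upper neighbor).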